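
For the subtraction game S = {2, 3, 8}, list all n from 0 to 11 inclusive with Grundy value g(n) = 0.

0, 1, 5, 6, 10, 11

Build the Grundy sequence with g(k) = mex{g(k−s) : s ∈ {2, 3, 8}, s ≤ k}:
g(0) = mex{} = 0
g(1) = mex{} = 0
g(2) = mex{0} = 1
g(3) = mex{0} = 1
g(4) = mex{0,1} = 2
g(5) = mex{1} = 0
g(6) = mex{1,2} = 0
g(7) = mex{0,2} = 1
g(8) = mex{0} = 1
g(9) = mex{0,1} = 2
g(10) = mex{1} = 0
g(11) = mex{1,2} = 0
The P-positions (g = 0) in 0..11 are 0, 1, 5, 6, 10, 11.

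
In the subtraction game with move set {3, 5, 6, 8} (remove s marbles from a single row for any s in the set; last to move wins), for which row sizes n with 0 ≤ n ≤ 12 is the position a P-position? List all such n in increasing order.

Build the Grundy sequence with g(k) = mex{g(k−s) : s ∈ {3, 5, 6, 8}, s ≤ k}:
g(0) = mex{} = 0
g(1) = mex{} = 0
g(2) = mex{} = 0
g(3) = mex{0} = 1
g(4) = mex{0} = 1
g(5) = mex{0} = 1
g(6) = mex{0,1} = 2
g(7) = mex{0,1} = 2
g(8) = mex{0,1} = 2
g(9) = mex{0,1,2} = 3
g(10) = mex{0,1,2} = 3
g(11) = mex{1,2} = 0
g(12) = mex{1,2,3} = 0
The P-positions (g = 0) in 0..12 are 0, 1, 2, 11, 12.

0, 1, 2, 11, 12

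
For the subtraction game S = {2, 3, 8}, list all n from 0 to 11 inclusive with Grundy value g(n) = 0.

0, 1, 5, 6, 10, 11

Grundy values for subtraction set {2, 3, 8}:
k:     0  1  2  3  4  5  6  7  8  9 10 11
g(k):  0  0  1  1  2  0  0  1  1  2  0  0
The P-positions (g = 0) in 0..11 are 0, 1, 5, 6, 10, 11.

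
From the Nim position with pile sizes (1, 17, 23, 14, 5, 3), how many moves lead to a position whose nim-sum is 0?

1

Compute the nim-sum pairwise:
1 ^ 17 = 16
16 ^ 23 = 7
7 ^ 14 = 9
9 ^ 5 = 12
12 ^ 3 = 15
The overall nim-sum is X = 15. A pile of size p has a winning move iff p XOR X < p (reduce it to p XOR X).
  1: 1 XOR 15 = 14 ≥ 1 — no move.
  17: 17 XOR 15 = 30 ≥ 17 — no move.
  23: 23 XOR 15 = 24 ≥ 23 — no move.
  14: 14 XOR 15 = 1 < 14 — winning move (to 1).
  5: 5 XOR 15 = 10 ≥ 5 — no move.
  3: 3 XOR 15 = 12 ≥ 3 — no move.
That gives 1 winning move.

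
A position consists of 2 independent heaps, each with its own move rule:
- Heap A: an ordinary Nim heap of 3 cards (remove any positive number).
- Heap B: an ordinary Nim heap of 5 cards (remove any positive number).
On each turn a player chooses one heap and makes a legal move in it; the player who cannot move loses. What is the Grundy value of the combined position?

Heap A is a plain Nim heap of size 3, so its Grundy value is 3.
Heap B is a plain Nim heap of size 5, so its Grundy value is 5.
By the Sprague-Grundy theorem, the Grundy value of a sum of independent games is the XOR of the component values.
Combined value = 3 ⊕ 5 = 6.

6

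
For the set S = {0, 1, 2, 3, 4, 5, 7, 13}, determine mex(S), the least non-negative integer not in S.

The values 0, 1, 2, 3, 4, 5 are all present; 6 is the first non-negative integer missing from the set.

6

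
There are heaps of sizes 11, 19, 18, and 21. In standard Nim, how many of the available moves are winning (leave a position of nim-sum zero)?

3

Write each in binary and XOR column by column:
  01011  (11)
  10011  (19)
  10010  (18)
  10101  (21)
  -----
  11111  (31)
The overall nim-sum is X = 31. A heap of size p has a winning move iff p XOR X < p (reduce it to p XOR X).
  11: 11 XOR 31 = 20 ≥ 11 — no move.
  19: 19 XOR 31 = 12 < 19 — winning move (to 12).
  18: 18 XOR 31 = 13 < 18 — winning move (to 13).
  21: 21 XOR 31 = 10 < 21 — winning move (to 10).
That gives 3 winning moves.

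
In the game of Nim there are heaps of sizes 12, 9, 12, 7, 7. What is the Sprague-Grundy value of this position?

9

Nim-sum: 12 ⊕ 9 ⊕ 12 ⊕ 7 ⊕ 7 = 9.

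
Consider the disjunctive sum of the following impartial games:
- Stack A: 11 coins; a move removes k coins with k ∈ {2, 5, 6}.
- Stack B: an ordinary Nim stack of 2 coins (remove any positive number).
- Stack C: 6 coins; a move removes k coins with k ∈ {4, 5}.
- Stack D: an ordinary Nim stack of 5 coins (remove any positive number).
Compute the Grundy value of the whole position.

Grundy values for stack A (subtraction set {2, 5, 6}):
g(0) = mex{} = 0
g(1) = mex{} = 0
g(2) = mex{0} = 1
g(3) = mex{0} = 1
g(4) = mex{1} = 0
g(5) = mex{0,1} = 2
g(6) = mex{0} = 1
g(7) = mex{0,1,2} = 3
g(8) = mex{1} = 0
g(9) = mex{0,1,3} = 2
g(10) = mex{0,2} = 1
g(11) = mex{1,2} = 0
So g(11) = 0.
Stack B is a plain Nim stack of size 2, so its Grundy value is 2.
For stack C, compute g(0), g(1), … with moves {4, 5}:
k:     0  1  2  3  4  5  6
g(k):  0  0  0  0  1  1  1
So g(6) = 1.
Stack D is a plain Nim stack of size 5, so its Grundy value is 5.
By the Sprague-Grundy theorem, the Grundy value of a sum of independent games is the XOR of the component values.
Combined value = 0 XOR 2 XOR 1 XOR 5 = 6.

6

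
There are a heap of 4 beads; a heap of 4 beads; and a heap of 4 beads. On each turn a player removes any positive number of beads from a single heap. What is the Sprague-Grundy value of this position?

4

Compute the nim-sum pairwise:
4 ^ 4 = 0
0 ^ 4 = 4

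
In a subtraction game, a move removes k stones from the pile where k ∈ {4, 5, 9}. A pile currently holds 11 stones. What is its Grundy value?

Grundy values for subtraction set {4, 5, 9}:
g(0) = mex{} = 0
g(1) = mex{} = 0
g(2) = mex{} = 0
g(3) = mex{} = 0
g(4) = mex{0} = 1
g(5) = mex{0} = 1
g(6) = mex{0} = 1
g(7) = mex{0} = 1
g(8) = mex{0,1} = 2
g(9) = mex{0,1} = 2
g(10) = mex{0,1} = 2
g(11) = mex{0,1} = 2
So g(11) = 2.

2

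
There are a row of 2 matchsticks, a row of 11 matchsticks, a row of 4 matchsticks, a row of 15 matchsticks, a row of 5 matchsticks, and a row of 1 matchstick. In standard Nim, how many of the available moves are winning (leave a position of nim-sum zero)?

3

Nim-sum: 2 ⊕ 11 ⊕ 4 ⊕ 15 ⊕ 5 ⊕ 1 = 6.
The overall nim-sum is X = 6. A row of size p has a winning move iff p XOR X < p (reduce it to p XOR X).
  2: 2 XOR 6 = 4 ≥ 2 — no move.
  11: 11 XOR 6 = 13 ≥ 11 — no move.
  4: 4 XOR 6 = 2 < 4 — winning move (to 2).
  15: 15 XOR 6 = 9 < 15 — winning move (to 9).
  5: 5 XOR 6 = 3 < 5 — winning move (to 3).
  1: 1 XOR 6 = 7 ≥ 1 — no move.
That gives 3 winning moves.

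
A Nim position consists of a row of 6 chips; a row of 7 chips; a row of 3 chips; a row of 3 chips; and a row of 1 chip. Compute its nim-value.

Compute the nim-sum pairwise:
6 ^ 7 = 1
1 ^ 3 = 2
2 ^ 3 = 1
1 ^ 1 = 0

0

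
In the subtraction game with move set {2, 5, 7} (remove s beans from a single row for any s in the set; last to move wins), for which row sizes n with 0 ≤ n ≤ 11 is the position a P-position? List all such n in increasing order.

0, 1, 4, 10

Grundy values for subtraction set {2, 5, 7}:
k:     0  1  2  3  4  5  6  7  8  9 10 11
g(k):  0  0  1  1  0  2  1  3  2  2  0  3
The P-positions (g = 0) in 0..11 are 0, 1, 4, 10.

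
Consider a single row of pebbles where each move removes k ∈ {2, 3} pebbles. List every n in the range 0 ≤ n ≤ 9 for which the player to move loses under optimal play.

0, 1, 5, 6

Build the Grundy sequence with g(k) = mex{g(k−s) : s ∈ {2, 3}, s ≤ k}:
k:     0  1  2  3  4  5  6  7  8  9
g(k):  0  0  1  1  2  0  0  1  1  2
The P-positions (g = 0) in 0..9 are 0, 1, 5, 6.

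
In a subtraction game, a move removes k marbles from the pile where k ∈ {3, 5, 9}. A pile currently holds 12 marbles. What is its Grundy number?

Compute g(0), g(1), … for moves {3, 5, 9}:
k:     0  1  2  3  4  5  6  7  8  9 10 11 12
g(k):  0  0  0  1  1  1  2  2  0  3  3  1  0
So g(12) = 0.

0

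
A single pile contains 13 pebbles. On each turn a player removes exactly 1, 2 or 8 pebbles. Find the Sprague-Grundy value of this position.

Grundy values for subtraction set {1, 2, 8}:
k:     0  1  2  3  4  5  6  7  8  9 10 11 12 13
g(k):  0  1  2  0  1  2  0  1  2  0  1  2  0  1
So g(13) = 1.

1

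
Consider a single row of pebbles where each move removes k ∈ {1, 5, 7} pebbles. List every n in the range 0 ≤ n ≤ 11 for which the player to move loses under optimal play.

0, 2, 4, 6, 8, 10

Grundy values for subtraction set {1, 5, 7}:
g(0) = mex{} = 0
g(1) = mex{0} = 1
g(2) = mex{1} = 0
g(3) = mex{0} = 1
g(4) = mex{1} = 0
g(5) = mex{0} = 1
g(6) = mex{1} = 0
g(7) = mex{0} = 1
g(8) = mex{1} = 0
g(9) = mex{0} = 1
g(10) = mex{1} = 0
g(11) = mex{0} = 1
The P-positions (g = 0) in 0..11 are 0, 2, 4, 6, 8, 10.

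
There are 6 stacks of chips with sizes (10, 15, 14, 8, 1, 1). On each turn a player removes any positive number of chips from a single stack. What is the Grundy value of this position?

3

Nim-sum: 10 ⊕ 15 ⊕ 14 ⊕ 8 ⊕ 1 ⊕ 1 = 3.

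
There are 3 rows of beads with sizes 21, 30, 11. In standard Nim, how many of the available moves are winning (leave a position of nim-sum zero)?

Write each in binary and XOR column by column:
  10101  (21)
  11110  (30)
  01011  (11)
  -----
  00000  (0)
The nim-sum is already 0, so every move leaves a nonzero nim-sum — there are no winning moves.

0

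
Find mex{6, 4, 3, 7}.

0 is not in the set, so the mex is 0.

0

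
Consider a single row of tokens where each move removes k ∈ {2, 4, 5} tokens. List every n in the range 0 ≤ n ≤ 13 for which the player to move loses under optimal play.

0, 1, 7, 8

Grundy values for subtraction set {2, 4, 5}:
k:     0  1  2  3  4  5  6  7  8  9 10 11 12 13
g(k):  0  0  1  1  2  2  3  0  0  1  1  2  2  3
The P-positions (g = 0) in 0..13 are 0, 1, 7, 8.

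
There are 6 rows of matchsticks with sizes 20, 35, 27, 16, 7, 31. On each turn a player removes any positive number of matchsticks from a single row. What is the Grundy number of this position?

Compute the nim-sum pairwise:
20 ^ 35 = 55
55 ^ 27 = 44
44 ^ 16 = 60
60 ^ 7 = 59
59 ^ 31 = 36

36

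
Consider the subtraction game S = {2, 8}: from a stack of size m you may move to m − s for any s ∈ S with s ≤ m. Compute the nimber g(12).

1

Build the Grundy sequence with g(k) = mex{g(k−s) : s ∈ {2, 8}, s ≤ k}:
k:     0  1  2  3  4  5  6  7  8  9 10 11 12
g(k):  0  0  1  1  0  0  1  1  2  2  0  0  1
So g(12) = 1.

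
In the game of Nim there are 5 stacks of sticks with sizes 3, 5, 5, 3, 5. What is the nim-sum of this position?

5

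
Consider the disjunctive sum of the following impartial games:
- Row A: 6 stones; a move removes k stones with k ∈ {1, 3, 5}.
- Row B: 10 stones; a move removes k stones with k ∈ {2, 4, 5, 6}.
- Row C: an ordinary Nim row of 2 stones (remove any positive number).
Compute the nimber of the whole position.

3

Grundy values for row A (subtraction set {1, 3, 5}):
k:     0  1  2  3  4  5  6
g(k):  0  1  0  1  0  1  0
So g(6) = 0.
Grundy values for row B (subtraction set {2, 4, 5, 6}):
g(0) = mex{} = 0
g(1) = mex{} = 0
g(2) = mex{0} = 1
g(3) = mex{0} = 1
g(4) = mex{0,1} = 2
g(5) = mex{0,1} = 2
g(6) = mex{0,1,2} = 3
g(7) = mex{0,1,2} = 3
g(8) = mex{1,2,3} = 0
g(9) = mex{1,2,3} = 0
g(10) = mex{0,2,3} = 1
So g(10) = 1.
Row C is a plain Nim row of size 2, so its Grundy value is 2.
The value of a disjunctive sum is the nim-sum of the parts.
Combined value = 0 XOR 1 XOR 2 = 3.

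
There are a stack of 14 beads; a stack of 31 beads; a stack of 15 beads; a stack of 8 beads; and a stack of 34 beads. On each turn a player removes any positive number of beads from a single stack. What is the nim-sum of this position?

Nim-sum: 14 ^ 31 ^ 15 ^ 8 ^ 34 = 52.

52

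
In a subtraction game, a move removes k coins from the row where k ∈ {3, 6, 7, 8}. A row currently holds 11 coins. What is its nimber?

0

Build the Grundy sequence with g(k) = mex{g(k−s) : s ∈ {3, 6, 7, 8}, s ≤ k}:
g(0) = mex{} = 0
g(1) = mex{} = 0
g(2) = mex{} = 0
g(3) = mex{0} = 1
g(4) = mex{0} = 1
g(5) = mex{0} = 1
g(6) = mex{0,1} = 2
g(7) = mex{0,1} = 2
g(8) = mex{0,1} = 2
g(9) = mex{0,1,2} = 3
g(10) = mex{0,1,2} = 3
g(11) = mex{1,2} = 0
So g(11) = 0.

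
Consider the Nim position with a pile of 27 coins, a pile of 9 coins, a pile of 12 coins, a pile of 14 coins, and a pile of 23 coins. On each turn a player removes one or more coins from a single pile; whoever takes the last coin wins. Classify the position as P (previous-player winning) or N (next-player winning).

N-position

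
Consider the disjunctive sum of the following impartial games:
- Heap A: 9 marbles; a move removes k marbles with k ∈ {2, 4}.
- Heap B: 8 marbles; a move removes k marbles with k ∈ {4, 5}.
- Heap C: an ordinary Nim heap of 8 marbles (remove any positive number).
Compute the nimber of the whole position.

11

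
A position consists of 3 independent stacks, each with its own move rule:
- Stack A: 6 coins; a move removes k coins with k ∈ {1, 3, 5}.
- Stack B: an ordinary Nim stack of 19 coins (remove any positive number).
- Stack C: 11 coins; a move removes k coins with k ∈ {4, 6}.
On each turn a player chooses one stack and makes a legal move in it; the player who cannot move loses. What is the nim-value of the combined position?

19

Grundy values for stack A (subtraction set {1, 3, 5}):
g(0) = mex{} = 0
g(1) = mex{0} = 1
g(2) = mex{1} = 0
g(3) = mex{0} = 1
g(4) = mex{1} = 0
g(5) = mex{0} = 1
g(6) = mex{1} = 0
So g(6) = 0.
Stack B is a plain Nim stack of size 19, so its Grundy value is 19.
Grundy values for stack C (subtraction set {4, 6}):
k:     0  1  2  3  4  5  6  7  8  9 10 11
g(k):  0  0  0  0  1  1  1  1  2  2  0  0
So g(11) = 0.
By the Sprague-Grundy theorem, the Grundy value of a sum of independent games is the XOR of the component values.
Combined value = 0 ⊕ 19 ⊕ 0 = 19.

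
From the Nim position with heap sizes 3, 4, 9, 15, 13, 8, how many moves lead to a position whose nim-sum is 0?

3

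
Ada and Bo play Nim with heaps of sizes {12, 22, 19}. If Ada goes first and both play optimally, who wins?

Compute the nim-sum pairwise:
12 ⊕ 22 = 26
26 ⊕ 19 = 9
The nim-sum is 9 ≠ 0, so this is an N-position: the player to move can win; Ada has a winning move.

Ada wins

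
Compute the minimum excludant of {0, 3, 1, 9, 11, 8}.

2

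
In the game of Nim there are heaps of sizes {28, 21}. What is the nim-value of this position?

9

Compute the nim-sum pairwise:
28 ^ 21 = 9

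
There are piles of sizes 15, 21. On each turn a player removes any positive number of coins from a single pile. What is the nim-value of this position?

26

Compute the nim-sum pairwise:
15 ⊕ 21 = 26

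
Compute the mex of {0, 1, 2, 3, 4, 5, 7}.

6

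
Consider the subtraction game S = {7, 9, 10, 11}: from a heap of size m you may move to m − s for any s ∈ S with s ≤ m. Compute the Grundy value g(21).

0

Build the Grundy sequence with g(k) = mex{g(k−s) : s ∈ {7, 9, 10, 11}, s ≤ k}:
k:     0  1  2  3  4  5  6  7  8  9 10 11 12 13 14 15 16 17 18 19 20 21
g(k):  0  0  0  0  0  0  0  1  1  1  1  1  1  1  2  2  2  2  0  0  0  0
So g(21) = 0.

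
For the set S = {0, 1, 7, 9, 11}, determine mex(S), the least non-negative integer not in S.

The values 0, 1 are all present; 2 is the first non-negative integer missing from the set.

2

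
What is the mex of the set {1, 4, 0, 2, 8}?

3

The values 0, 1, 2 are all present; 3 is the first non-negative integer missing from the set.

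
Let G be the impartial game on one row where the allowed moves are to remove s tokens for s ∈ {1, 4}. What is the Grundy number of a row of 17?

Grundy values for subtraction set {1, 4}:
k:     0  1  2  3  4  5  6  7  8  9 10 11 12 13 14 15 16 17
g(k):  0  1  0  1  2  0  1  0  1  2  0  1  0  1  2  0  1  0
So g(17) = 0.

0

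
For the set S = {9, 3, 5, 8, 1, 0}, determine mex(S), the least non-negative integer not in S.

2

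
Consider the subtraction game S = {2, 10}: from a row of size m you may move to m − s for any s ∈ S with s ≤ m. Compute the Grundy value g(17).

0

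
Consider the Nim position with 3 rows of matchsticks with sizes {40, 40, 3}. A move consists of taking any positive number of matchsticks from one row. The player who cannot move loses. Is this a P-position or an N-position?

N-position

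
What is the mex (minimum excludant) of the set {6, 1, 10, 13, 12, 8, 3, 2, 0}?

4

The values 0, 1, 2, 3 are all present; 4 is the first non-negative integer missing from the set.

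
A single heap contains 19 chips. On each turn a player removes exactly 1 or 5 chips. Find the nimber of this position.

Compute g(0), g(1), … for moves {1, 5}:
k:     0  1  2  3  4  5  6  7  8  9 10 11 12 13 14 15 16 17 18 19
g(k):  0  1  0  1  0  1  0  1  0  1  0  1  0  1  0  1  0  1  0  1
So g(19) = 1.

1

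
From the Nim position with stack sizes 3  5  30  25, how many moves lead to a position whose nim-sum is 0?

3

Compute the nim-sum pairwise:
3 ^ 5 = 6
6 ^ 30 = 24
24 ^ 25 = 1
The overall nim-sum is X = 1. A stack of size p has a winning move iff p XOR X < p (reduce it to p XOR X).
  3: 3 XOR 1 = 2 < 3 — winning move (to 2).
  5: 5 XOR 1 = 4 < 5 — winning move (to 4).
  30: 30 XOR 1 = 31 ≥ 30 — no move.
  25: 25 XOR 1 = 24 < 25 — winning move (to 24).
That gives 3 winning moves.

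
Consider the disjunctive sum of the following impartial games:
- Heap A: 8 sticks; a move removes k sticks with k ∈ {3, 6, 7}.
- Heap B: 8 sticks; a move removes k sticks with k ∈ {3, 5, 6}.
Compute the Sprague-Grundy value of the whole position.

Build the Grundy sequence for heap A with g(k) = mex{g(k−s) : s ∈ {3, 6, 7}, s ≤ k}:
g(0) = mex{} = 0
g(1) = mex{} = 0
g(2) = mex{} = 0
g(3) = mex{0} = 1
g(4) = mex{0} = 1
g(5) = mex{0} = 1
g(6) = mex{0,1} = 2
g(7) = mex{0,1} = 2
g(8) = mex{0,1} = 2
So g(8) = 2.
Grundy values for heap B (subtraction set {3, 5, 6}):
g(0) = mex{} = 0
g(1) = mex{} = 0
g(2) = mex{} = 0
g(3) = mex{0} = 1
g(4) = mex{0} = 1
g(5) = mex{0} = 1
g(6) = mex{0,1} = 2
g(7) = mex{0,1} = 2
g(8) = mex{0,1} = 2
So g(8) = 2.
The value of a disjunctive sum is the nim-sum of the parts.
Combined value = 2 XOR 2 = 0.

0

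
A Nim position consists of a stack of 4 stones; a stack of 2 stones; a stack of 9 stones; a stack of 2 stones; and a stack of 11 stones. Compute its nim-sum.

Nim-sum: 4 XOR 2 XOR 9 XOR 2 XOR 11 = 6.

6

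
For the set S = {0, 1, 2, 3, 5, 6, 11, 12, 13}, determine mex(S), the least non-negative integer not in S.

4

The values 0, 1, 2, 3 are all present; 4 is the first non-negative integer missing from the set.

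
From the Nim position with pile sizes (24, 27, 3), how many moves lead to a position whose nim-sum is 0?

Compute the nim-sum pairwise:
24 XOR 27 = 3
3 XOR 3 = 0
The nim-sum is already 0, so every move leaves a nonzero nim-sum — there are no winning moves.

0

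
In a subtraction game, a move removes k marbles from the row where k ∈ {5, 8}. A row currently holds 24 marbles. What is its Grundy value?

2

Compute g(0), g(1), … for moves {5, 8}:
k:     0  1  2  3  4  5  6  7  8  9 10 11 12 13 14 15 16 17 18 19 20 21 22 23 24
g(k):  0  0  0  0  0  1  1  1  1  1  2  2  2  0  0  0  0  0  1  1  1  1  1  2  2
So g(24) = 2.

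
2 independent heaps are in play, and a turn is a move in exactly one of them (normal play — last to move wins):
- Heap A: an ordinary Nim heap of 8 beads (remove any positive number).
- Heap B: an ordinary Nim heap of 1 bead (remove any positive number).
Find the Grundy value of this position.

Heap A is a plain Nim heap of size 8, so its Grundy value is 8.
Heap B is a plain Nim heap of size 1, so its Grundy value is 1.
By the Sprague-Grundy theorem, the Grundy value of a sum of independent games is the XOR of the component values.
Combined value = 8 ⊕ 1 = 9.

9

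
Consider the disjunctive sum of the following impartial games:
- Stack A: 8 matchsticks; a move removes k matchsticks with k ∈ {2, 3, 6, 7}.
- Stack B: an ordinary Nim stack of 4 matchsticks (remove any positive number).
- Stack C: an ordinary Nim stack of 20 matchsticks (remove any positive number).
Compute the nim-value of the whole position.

For stack A, compute g(0), g(1), … with moves {2, 3, 6, 7}:
g(0) = mex{} = 0
g(1) = mex{} = 0
g(2) = mex{0} = 1
g(3) = mex{0} = 1
g(4) = mex{0,1} = 2
g(5) = mex{1} = 0
g(6) = mex{0,1,2} = 3
g(7) = mex{0,2} = 1
g(8) = mex{0,1,3} = 2
So g(8) = 2.
Stack B is a plain Nim stack of size 4, so its Grundy value is 4.
Stack C is a plain Nim stack of size 20, so its Grundy value is 20.
The value of a disjunctive sum is the nim-sum of the parts.
Combined value = 2 XOR 4 XOR 20 = 18.

18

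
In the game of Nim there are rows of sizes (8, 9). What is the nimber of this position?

1

Compute the nim-sum pairwise:
8 ^ 9 = 1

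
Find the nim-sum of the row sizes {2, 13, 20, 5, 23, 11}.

2

Compute the nim-sum pairwise:
2 ⊕ 13 = 15
15 ⊕ 20 = 27
27 ⊕ 5 = 30
30 ⊕ 23 = 9
9 ⊕ 11 = 2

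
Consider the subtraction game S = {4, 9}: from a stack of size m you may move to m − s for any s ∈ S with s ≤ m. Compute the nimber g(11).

Build the Grundy sequence with g(k) = mex{g(k−s) : s ∈ {4, 9}, s ≤ k}:
g(0) = mex{} = 0
g(1) = mex{} = 0
g(2) = mex{} = 0
g(3) = mex{} = 0
g(4) = mex{0} = 1
g(5) = mex{0} = 1
g(6) = mex{0} = 1
g(7) = mex{0} = 1
g(8) = mex{1} = 0
g(9) = mex{0,1} = 2
g(10) = mex{0,1} = 2
g(11) = mex{0,1} = 2
So g(11) = 2.

2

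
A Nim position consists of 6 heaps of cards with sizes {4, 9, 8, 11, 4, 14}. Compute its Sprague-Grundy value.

Nim-sum: 4 XOR 9 XOR 8 XOR 11 XOR 4 XOR 14 = 4.

4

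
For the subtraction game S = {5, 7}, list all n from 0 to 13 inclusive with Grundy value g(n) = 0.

0, 1, 2, 3, 4, 12, 13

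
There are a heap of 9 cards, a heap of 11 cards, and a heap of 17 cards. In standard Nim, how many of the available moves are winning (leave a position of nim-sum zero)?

Compute the nim-sum pairwise:
9 ⊕ 11 = 2
2 ⊕ 17 = 19
The overall nim-sum is X = 19. A heap of size p has a winning move iff p XOR X < p (reduce it to p XOR X).
  9: 9 XOR 19 = 26 ≥ 9 — no move.
  11: 11 XOR 19 = 24 ≥ 11 — no move.
  17: 17 XOR 19 = 2 < 17 — winning move (to 2).
That gives 1 winning move.

1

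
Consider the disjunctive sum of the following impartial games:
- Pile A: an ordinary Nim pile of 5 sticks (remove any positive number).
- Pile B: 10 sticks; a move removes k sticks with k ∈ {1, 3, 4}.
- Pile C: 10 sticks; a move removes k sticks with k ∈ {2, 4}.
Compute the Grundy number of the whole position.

6

Pile A is a plain Nim pile of size 5, so its Grundy value is 5.
Build the Grundy sequence for pile B with g(k) = mex{g(k−s) : s ∈ {1, 3, 4}, s ≤ k}:
k:     0  1  2  3  4  5  6  7  8  9 10
g(k):  0  1  0  1  2  3  2  0  1  0  1
So g(10) = 1.
Build the Grundy sequence for pile C with g(k) = mex{g(k−s) : s ∈ {2, 4}, s ≤ k}:
k:     0  1  2  3  4  5  6  7  8  9 10
g(k):  0  0  1  1  2  2  0  0  1  1  2
So g(10) = 2.
The value of a disjunctive sum is the nim-sum of the parts.
Combined value = 5 XOR 1 XOR 2 = 6.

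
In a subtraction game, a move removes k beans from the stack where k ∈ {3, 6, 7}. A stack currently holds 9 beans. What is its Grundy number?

3

Compute g(0), g(1), … for moves {3, 6, 7}:
k:     0  1  2  3  4  5  6  7  8  9
g(k):  0  0  0  1  1  1  2  2  2  3
So g(9) = 3.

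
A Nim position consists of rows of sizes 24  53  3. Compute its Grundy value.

Nim-sum: 24 ^ 53 ^ 3 = 46.

46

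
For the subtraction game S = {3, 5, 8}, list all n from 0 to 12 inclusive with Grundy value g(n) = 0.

Build the Grundy sequence with g(k) = mex{g(k−s) : s ∈ {3, 5, 8}, s ≤ k}:
k:     0  1  2  3  4  5  6  7  8  9 10 11 12
g(k):  0  0  0  1  1  1  2  2  2  3  3  0  0
The P-positions (g = 0) in 0..12 are 0, 1, 2, 11, 12.

0, 1, 2, 11, 12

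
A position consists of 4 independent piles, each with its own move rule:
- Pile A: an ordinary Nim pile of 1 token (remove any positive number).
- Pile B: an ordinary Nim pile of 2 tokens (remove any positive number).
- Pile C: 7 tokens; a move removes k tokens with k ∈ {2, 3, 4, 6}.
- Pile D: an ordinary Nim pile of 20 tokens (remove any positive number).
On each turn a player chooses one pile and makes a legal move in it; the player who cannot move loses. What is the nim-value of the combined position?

Pile A is a plain Nim pile of size 1, so its Grundy value is 1.
Pile B is a plain Nim pile of size 2, so its Grundy value is 2.
Build the Grundy sequence for pile C with g(k) = mex{g(k−s) : s ∈ {2, 3, 4, 6}, s ≤ k}:
k:     0  1  2  3  4  5  6  7
g(k):  0  0  1  1  2  2  3  3
So g(7) = 3.
Pile D is a plain Nim pile of size 20, so its Grundy value is 20.
The value of a disjunctive sum is the nim-sum of the parts.
Combined value = 1 ⊕ 2 ⊕ 3 ⊕ 20 = 20.

20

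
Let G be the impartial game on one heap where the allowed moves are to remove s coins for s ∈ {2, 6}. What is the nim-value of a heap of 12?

0

Compute g(0), g(1), … for moves {2, 6}:
g(0) = mex{} = 0
g(1) = mex{} = 0
g(2) = mex{0} = 1
g(3) = mex{0} = 1
g(4) = mex{1} = 0
g(5) = mex{1} = 0
g(6) = mex{0} = 1
g(7) = mex{0} = 1
g(8) = mex{1} = 0
g(9) = mex{1} = 0
g(10) = mex{0} = 1
g(11) = mex{0} = 1
g(12) = mex{1} = 0
So g(12) = 0.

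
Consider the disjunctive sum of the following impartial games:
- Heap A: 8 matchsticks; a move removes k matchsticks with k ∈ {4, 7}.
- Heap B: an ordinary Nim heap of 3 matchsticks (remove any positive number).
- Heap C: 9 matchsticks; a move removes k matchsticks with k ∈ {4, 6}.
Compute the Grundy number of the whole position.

For heap A, compute g(0), g(1), … with moves {4, 7}:
g(0) = mex{} = 0
g(1) = mex{} = 0
g(2) = mex{} = 0
g(3) = mex{} = 0
g(4) = mex{0} = 1
g(5) = mex{0} = 1
g(6) = mex{0} = 1
g(7) = mex{0} = 1
g(8) = mex{0,1} = 2
So g(8) = 2.
Heap B is a plain Nim heap of size 3, so its Grundy value is 3.
Grundy values for heap C (subtraction set {4, 6}):
g(0) = mex{} = 0
g(1) = mex{} = 0
g(2) = mex{} = 0
g(3) = mex{} = 0
g(4) = mex{0} = 1
g(5) = mex{0} = 1
g(6) = mex{0} = 1
g(7) = mex{0} = 1
g(8) = mex{0,1} = 2
g(9) = mex{0,1} = 2
So g(9) = 2.
The value of a disjunctive sum is the nim-sum of the parts.
Combined value = 2 ⊕ 3 ⊕ 2 = 3.

3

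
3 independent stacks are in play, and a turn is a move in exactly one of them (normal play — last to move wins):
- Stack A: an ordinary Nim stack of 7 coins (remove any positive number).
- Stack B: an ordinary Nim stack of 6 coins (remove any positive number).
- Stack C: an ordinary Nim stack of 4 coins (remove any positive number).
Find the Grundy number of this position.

5

Stack A is a plain Nim stack of size 7, so its Grundy value is 7.
Stack B is a plain Nim stack of size 6, so its Grundy value is 6.
Stack C is a plain Nim stack of size 4, so its Grundy value is 4.
By the Sprague-Grundy theorem, the Grundy value of a sum of independent games is the XOR of the component values.
Combined value = 7 ⊕ 6 ⊕ 4 = 5.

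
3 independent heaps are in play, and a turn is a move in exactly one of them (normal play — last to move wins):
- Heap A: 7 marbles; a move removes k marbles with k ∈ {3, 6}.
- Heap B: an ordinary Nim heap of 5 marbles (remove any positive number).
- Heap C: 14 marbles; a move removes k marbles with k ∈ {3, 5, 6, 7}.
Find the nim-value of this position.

6

Build the Grundy sequence for heap A with g(k) = mex{g(k−s) : s ∈ {3, 6}, s ≤ k}:
k:     0  1  2  3  4  5  6  7
g(k):  0  0  0  1  1  1  2  2
So g(7) = 2.
Heap B is a plain Nim heap of size 5, so its Grundy value is 5.
For heap C, compute g(0), g(1), … with moves {3, 5, 6, 7}:
g(0) = mex{} = 0
g(1) = mex{} = 0
g(2) = mex{} = 0
g(3) = mex{0} = 1
g(4) = mex{0} = 1
g(5) = mex{0} = 1
g(6) = mex{0,1} = 2
g(7) = mex{0,1} = 2
g(8) = mex{0,1} = 2
g(9) = mex{0,1,2} = 3
g(10) = mex{1,2} = 0
g(11) = mex{1,2} = 0
g(12) = mex{1,2,3} = 0
g(13) = mex{0,2} = 1
g(14) = mex{0,2,3} = 1
So g(14) = 1.
The value of a disjunctive sum is the nim-sum of the parts.
Combined value = 2 XOR 5 XOR 1 = 6.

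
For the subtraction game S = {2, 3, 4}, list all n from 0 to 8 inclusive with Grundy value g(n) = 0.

0, 1, 6, 7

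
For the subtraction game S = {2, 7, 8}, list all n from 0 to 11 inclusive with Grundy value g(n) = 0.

0, 1, 4, 5, 10

Grundy values for subtraction set {2, 7, 8}:
g(0) = mex{} = 0
g(1) = mex{} = 0
g(2) = mex{0} = 1
g(3) = mex{0} = 1
g(4) = mex{1} = 0
g(5) = mex{1} = 0
g(6) = mex{0} = 1
g(7) = mex{0} = 1
g(8) = mex{0,1} = 2
g(9) = mex{0,1} = 2
g(10) = mex{1,2} = 0
g(11) = mex{0,1,2} = 3
The P-positions (g = 0) in 0..11 are 0, 1, 4, 5, 10.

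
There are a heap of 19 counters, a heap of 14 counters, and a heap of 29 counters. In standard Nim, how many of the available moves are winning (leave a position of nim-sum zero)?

0

Nim-sum: 19 ⊕ 14 ⊕ 29 = 0.
The nim-sum is already 0, so every move leaves a nonzero nim-sum — there are no winning moves.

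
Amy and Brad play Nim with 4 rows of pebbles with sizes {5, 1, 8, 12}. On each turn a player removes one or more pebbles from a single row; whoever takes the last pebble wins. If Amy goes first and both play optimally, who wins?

Bitwise XOR of the heap sizes:
  0101  (5)
  0001  (1)
  1000  (8)
  1100  (12)
  ----
  0000  (0)
The nim-sum is 0, so this is a P-position: the player to move is in a losing position under optimal play; Amy is about to move from it and so loses — Brad wins.

Brad wins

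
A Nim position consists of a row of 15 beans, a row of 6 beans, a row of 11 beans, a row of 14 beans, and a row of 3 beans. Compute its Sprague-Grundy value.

15

Compute the nim-sum pairwise:
15 ⊕ 6 = 9
9 ⊕ 11 = 2
2 ⊕ 14 = 12
12 ⊕ 3 = 15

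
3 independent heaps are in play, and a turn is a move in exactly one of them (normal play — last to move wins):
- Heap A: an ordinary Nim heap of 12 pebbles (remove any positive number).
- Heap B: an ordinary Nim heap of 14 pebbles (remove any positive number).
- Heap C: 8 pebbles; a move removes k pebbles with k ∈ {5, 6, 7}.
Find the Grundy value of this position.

3

Heap A is a plain Nim heap of size 12, so its Grundy value is 12.
Heap B is a plain Nim heap of size 14, so its Grundy value is 14.
Build the Grundy sequence for heap C with g(k) = mex{g(k−s) : s ∈ {5, 6, 7}, s ≤ k}:
k:     0  1  2  3  4  5  6  7  8
g(k):  0  0  0  0  0  1  1  1  1
So g(8) = 1.
The value of a disjunctive sum is the nim-sum of the parts.
Combined value = 12 XOR 14 XOR 1 = 3.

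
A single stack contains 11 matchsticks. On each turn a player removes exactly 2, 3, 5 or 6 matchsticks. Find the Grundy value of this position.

1

Build the Grundy sequence with g(k) = mex{g(k−s) : s ∈ {2, 3, 5, 6}, s ≤ k}:
g(0) = mex{} = 0
g(1) = mex{} = 0
g(2) = mex{0} = 1
g(3) = mex{0} = 1
g(4) = mex{0,1} = 2
g(5) = mex{0,1} = 2
g(6) = mex{0,1,2} = 3
g(7) = mex{0,1,2} = 3
g(8) = mex{1,2,3} = 0
g(9) = mex{1,2,3} = 0
g(10) = mex{0,2,3} = 1
g(11) = mex{0,2,3} = 1
So g(11) = 1.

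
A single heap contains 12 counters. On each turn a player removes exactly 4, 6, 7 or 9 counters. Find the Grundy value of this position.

Compute g(0), g(1), … for moves {4, 6, 7, 9}:
g(0) = mex{} = 0
g(1) = mex{} = 0
g(2) = mex{} = 0
g(3) = mex{} = 0
g(4) = mex{0} = 1
g(5) = mex{0} = 1
g(6) = mex{0} = 1
g(7) = mex{0} = 1
g(8) = mex{0,1} = 2
g(9) = mex{0,1} = 2
g(10) = mex{0,1} = 2
g(11) = mex{0,1} = 2
g(12) = mex{0,1,2} = 3
So g(12) = 3.

3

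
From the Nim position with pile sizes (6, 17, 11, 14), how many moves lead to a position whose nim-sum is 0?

Compute the nim-sum pairwise:
6 ⊕ 17 = 23
23 ⊕ 11 = 28
28 ⊕ 14 = 18
The overall nim-sum is X = 18. A pile of size p has a winning move iff p XOR X < p (reduce it to p XOR X).
  6: 6 XOR 18 = 20 ≥ 6 — no move.
  17: 17 XOR 18 = 3 < 17 — winning move (to 3).
  11: 11 XOR 18 = 25 ≥ 11 — no move.
  14: 14 XOR 18 = 28 ≥ 14 — no move.
That gives 1 winning move.

1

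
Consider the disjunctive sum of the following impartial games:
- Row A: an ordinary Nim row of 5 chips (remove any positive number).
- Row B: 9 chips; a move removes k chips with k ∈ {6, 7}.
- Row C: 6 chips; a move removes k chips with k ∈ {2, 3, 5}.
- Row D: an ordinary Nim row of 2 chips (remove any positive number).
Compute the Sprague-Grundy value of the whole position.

Row A is a plain Nim row of size 5, so its Grundy value is 5.
Build the Grundy sequence for row B with g(k) = mex{g(k−s) : s ∈ {6, 7}, s ≤ k}:
g(0) = mex{} = 0
g(1) = mex{} = 0
g(2) = mex{} = 0
g(3) = mex{} = 0
g(4) = mex{} = 0
g(5) = mex{} = 0
g(6) = mex{0} = 1
g(7) = mex{0} = 1
g(8) = mex{0} = 1
g(9) = mex{0} = 1
So g(9) = 1.
For row C, compute g(0), g(1), … with moves {2, 3, 5}:
g(0) = mex{} = 0
g(1) = mex{} = 0
g(2) = mex{0} = 1
g(3) = mex{0} = 1
g(4) = mex{0,1} = 2
g(5) = mex{0,1} = 2
g(6) = mex{0,1,2} = 3
So g(6) = 3.
Row D is a plain Nim row of size 2, so its Grundy value is 2.
By the Sprague-Grundy theorem, the Grundy value of a sum of independent games is the XOR of the component values.
Combined value = 5 ⊕ 1 ⊕ 3 ⊕ 2 = 5.

5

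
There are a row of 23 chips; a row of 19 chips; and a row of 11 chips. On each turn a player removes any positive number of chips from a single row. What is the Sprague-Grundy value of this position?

15

Nim-sum: 23 ⊕ 19 ⊕ 11 = 15.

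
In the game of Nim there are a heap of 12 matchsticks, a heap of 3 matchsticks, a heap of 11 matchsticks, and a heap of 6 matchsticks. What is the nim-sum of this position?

2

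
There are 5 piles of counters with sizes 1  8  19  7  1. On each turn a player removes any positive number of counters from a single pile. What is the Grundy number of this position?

Write each in binary and XOR column by column:
  00001  (1)
  01000  (8)
  10011  (19)
  00111  (7)
  00001  (1)
  -----
  11100  (28)

28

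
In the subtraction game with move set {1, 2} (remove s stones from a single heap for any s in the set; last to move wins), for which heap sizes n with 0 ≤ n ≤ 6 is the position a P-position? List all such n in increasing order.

0, 3, 6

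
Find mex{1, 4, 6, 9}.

0 is not in the set, so the mex is 0.

0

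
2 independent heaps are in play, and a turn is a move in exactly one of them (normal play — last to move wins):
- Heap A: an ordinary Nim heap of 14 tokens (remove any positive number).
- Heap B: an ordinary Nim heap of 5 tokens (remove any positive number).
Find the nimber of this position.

Heap A is a plain Nim heap of size 14, so its Grundy value is 14.
Heap B is a plain Nim heap of size 5, so its Grundy value is 5.
By the Sprague-Grundy theorem, the Grundy value of a sum of independent games is the XOR of the component values.
Combined value = 14 ⊕ 5 = 11.

11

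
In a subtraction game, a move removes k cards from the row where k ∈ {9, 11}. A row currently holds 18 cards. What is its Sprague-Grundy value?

Grundy values for subtraction set {9, 11}:
k:     0  1  2  3  4  5  6  7  8  9 10 11 12 13 14 15 16 17 18
g(k):  0  0  0  0  0  0  0  0  0  1  1  1  1  1  1  1  1  1  2
So g(18) = 2.

2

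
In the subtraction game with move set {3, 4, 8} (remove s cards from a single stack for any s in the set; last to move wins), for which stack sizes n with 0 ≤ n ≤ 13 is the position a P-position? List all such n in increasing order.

Build the Grundy sequence with g(k) = mex{g(k−s) : s ∈ {3, 4, 8}, s ≤ k}:
g(0) = mex{} = 0
g(1) = mex{} = 0
g(2) = mex{} = 0
g(3) = mex{0} = 1
g(4) = mex{0} = 1
g(5) = mex{0} = 1
g(6) = mex{0,1} = 2
g(7) = mex{1} = 0
g(8) = mex{0,1} = 2
g(9) = mex{0,1,2} = 3
g(10) = mex{0,2} = 1
g(11) = mex{0,1,2} = 3
g(12) = mex{1,2,3} = 0
g(13) = mex{1,3} = 0
The P-positions (g = 0) in 0..13 are 0, 1, 2, 7, 12, 13.

0, 1, 2, 7, 12, 13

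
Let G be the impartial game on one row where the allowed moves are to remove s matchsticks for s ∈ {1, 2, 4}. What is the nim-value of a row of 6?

Grundy values for subtraction set {1, 2, 4}:
k:     0  1  2  3  4  5  6
g(k):  0  1  2  0  1  2  0
So g(6) = 0.

0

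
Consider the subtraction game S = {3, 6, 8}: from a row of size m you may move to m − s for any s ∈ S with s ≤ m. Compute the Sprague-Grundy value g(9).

Grundy values for subtraction set {3, 6, 8}:
g(0) = mex{} = 0
g(1) = mex{} = 0
g(2) = mex{} = 0
g(3) = mex{0} = 1
g(4) = mex{0} = 1
g(5) = mex{0} = 1
g(6) = mex{0,1} = 2
g(7) = mex{0,1} = 2
g(8) = mex{0,1} = 2
g(9) = mex{0,1,2} = 3
So g(9) = 3.

3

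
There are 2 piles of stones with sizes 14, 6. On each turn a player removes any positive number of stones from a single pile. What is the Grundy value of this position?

8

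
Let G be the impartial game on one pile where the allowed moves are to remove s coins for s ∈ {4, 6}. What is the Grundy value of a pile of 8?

Compute g(0), g(1), … for moves {4, 6}:
k:     0  1  2  3  4  5  6  7  8
g(k):  0  0  0  0  1  1  1  1  2
So g(8) = 2.

2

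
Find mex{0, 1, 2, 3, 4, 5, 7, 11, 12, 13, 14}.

The values 0, 1, 2, 3, 4, 5 are all present; 6 is the first non-negative integer missing from the set.

6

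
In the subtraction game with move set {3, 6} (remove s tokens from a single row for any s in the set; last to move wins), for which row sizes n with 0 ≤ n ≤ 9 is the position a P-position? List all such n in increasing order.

0, 1, 2, 9

Compute g(0), g(1), … for moves {3, 6}:
g(0) = mex{} = 0
g(1) = mex{} = 0
g(2) = mex{} = 0
g(3) = mex{0} = 1
g(4) = mex{0} = 1
g(5) = mex{0} = 1
g(6) = mex{0,1} = 2
g(7) = mex{0,1} = 2
g(8) = mex{0,1} = 2
g(9) = mex{1,2} = 0
The P-positions (g = 0) in 0..9 are 0, 1, 2, 9.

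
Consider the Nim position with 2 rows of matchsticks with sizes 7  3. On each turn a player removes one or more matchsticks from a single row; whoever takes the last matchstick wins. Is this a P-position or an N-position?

Write each in binary and XOR column by column:
  111  (7)
  011  (3)
  ---
  100  (4)
The nim-sum is 4 ≠ 0, so this is an N-position: the player to move can win.

N-position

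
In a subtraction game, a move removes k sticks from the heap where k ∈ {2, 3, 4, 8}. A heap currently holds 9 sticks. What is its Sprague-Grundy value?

Grundy values for subtraction set {2, 3, 4, 8}:
k:     0  1  2  3  4  5  6  7  8  9
g(k):  0  0  1  1  2  2  0  0  1  1
So g(9) = 1.

1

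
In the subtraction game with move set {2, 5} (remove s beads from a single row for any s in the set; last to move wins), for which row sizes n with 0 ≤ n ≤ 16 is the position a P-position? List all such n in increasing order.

0, 1, 4, 7, 8, 11, 14, 15

Compute g(0), g(1), … for moves {2, 5}:
k:     0  1  2  3  4  5  6  7  8  9 10 11 12 13 14 15 16
g(k):  0  0  1  1  0  2  1  0  0  1  1  0  2  1  0  0  1
The P-positions (g = 0) in 0..16 are 0, 1, 4, 7, 8, 11, 14, 15.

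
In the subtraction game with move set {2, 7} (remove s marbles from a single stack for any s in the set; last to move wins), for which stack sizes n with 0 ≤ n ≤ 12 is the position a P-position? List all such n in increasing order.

0, 1, 4, 5, 9, 10

Grundy values for subtraction set {2, 7}:
g(0) = mex{} = 0
g(1) = mex{} = 0
g(2) = mex{0} = 1
g(3) = mex{0} = 1
g(4) = mex{1} = 0
g(5) = mex{1} = 0
g(6) = mex{0} = 1
g(7) = mex{0} = 1
g(8) = mex{0,1} = 2
g(9) = mex{1} = 0
g(10) = mex{1,2} = 0
g(11) = mex{0} = 1
g(12) = mex{0} = 1
The P-positions (g = 0) in 0..12 are 0, 1, 4, 5, 9, 10.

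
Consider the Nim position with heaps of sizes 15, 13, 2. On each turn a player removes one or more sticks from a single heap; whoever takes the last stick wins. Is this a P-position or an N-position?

P-position

Compute the nim-sum pairwise:
15 XOR 13 = 2
2 XOR 2 = 0
The nim-sum is 0, so this is a P-position: the player to move is in a losing position under optimal play.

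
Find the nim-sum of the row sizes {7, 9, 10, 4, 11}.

Nim-sum: 7 XOR 9 XOR 10 XOR 4 XOR 11 = 11.

11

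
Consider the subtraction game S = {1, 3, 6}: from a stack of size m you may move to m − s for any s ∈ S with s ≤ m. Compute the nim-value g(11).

0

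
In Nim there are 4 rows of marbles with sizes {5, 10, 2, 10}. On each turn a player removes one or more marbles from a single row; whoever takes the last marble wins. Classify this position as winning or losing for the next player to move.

Winning position

Nim-sum: 5 XOR 10 XOR 2 XOR 10 = 7.
The nim-sum is 7 ≠ 0, so this is an N-position: the player to move can win.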